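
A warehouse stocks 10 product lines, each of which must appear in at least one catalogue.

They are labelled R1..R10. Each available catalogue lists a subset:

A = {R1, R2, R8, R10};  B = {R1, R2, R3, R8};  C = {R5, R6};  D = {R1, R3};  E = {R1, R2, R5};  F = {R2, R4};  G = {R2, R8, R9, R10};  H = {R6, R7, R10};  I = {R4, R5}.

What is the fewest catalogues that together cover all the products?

4

Take {D, G, H, I}. Their union is {R1, R2, R3, R4, R5, R6, R7, R8, R9, R10}, which is all 10 products.
Only G contains R9, so G is forced; the remaining 6 products need at least 3 more catalogues (each remaining catalogue adds at most 2) — so at least 4 catalogues are needed, and 4 is optimal.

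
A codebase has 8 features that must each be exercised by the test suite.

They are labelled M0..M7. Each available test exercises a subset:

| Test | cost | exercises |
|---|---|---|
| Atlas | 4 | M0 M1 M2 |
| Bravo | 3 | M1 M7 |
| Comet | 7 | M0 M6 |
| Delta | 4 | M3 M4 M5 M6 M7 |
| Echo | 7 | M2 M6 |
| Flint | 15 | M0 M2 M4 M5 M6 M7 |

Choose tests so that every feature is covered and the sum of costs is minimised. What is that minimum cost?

8

Atlas, Delta together cover every feature (Atlas ∪ Delta = {M0, M1, M2, M3, M4, M5, M6, M7}); total cost 4 + 4 = 8.
No covering selection has total cost below 8.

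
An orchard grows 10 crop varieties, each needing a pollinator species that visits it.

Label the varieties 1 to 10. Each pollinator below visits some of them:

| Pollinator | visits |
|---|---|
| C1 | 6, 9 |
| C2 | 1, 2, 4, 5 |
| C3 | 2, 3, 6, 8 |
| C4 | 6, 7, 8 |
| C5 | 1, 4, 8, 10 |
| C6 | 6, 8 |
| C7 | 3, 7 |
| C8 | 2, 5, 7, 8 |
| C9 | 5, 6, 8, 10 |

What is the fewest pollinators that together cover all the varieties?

4

C1 and C3 and C5 and C8 together: C1 ∪ C3 ∪ C5 ∪ C8 = {1, 2, 3, 4, 5, 6, 7, 8, 9, 10} — every variety is covered.
No 3 of the 9 pollinators cover everything (all 84 combinations miss at least one variety), so 4 is optimal.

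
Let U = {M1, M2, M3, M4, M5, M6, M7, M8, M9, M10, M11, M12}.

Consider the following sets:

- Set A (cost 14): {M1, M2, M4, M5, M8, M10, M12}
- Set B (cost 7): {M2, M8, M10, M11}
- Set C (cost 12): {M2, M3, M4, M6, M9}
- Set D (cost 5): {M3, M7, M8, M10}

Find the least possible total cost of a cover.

A, B, C, D together cover every point (A ∪ B ∪ C ∪ D = {M1, M2, M3, M4, M5, M6, M7, M8, M9, M10, M11, M12}); total cost 14 + 7 + 12 + 5 = 38.
No covering selection has total cost below 38.

38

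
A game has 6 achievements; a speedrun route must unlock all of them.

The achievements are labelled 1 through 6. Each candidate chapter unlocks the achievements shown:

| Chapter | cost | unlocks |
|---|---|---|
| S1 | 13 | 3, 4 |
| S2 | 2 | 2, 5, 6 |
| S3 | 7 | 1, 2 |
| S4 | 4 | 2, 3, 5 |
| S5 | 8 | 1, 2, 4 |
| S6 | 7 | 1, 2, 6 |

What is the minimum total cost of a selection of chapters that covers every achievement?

14

S2, S4, S5 together cover every achievement (S2 ∪ S4 ∪ S5 = {1, 2, 3, 4, 5, 6}); total cost 2 + 4 + 8 = 14.
No covering selection has total cost below 14.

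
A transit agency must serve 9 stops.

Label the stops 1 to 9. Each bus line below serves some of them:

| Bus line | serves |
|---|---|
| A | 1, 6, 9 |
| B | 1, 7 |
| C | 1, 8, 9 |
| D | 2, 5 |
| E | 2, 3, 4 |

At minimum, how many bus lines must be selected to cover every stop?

5

Take {A, B, C, D, E}. Their union is {1, 2, 3, 4, 5, 6, 7, 8, 9}, which is all 9 stops.
No 4 of the 5 bus lines cover everything (all 5 combinations miss at least one stop), so 5 is optimal.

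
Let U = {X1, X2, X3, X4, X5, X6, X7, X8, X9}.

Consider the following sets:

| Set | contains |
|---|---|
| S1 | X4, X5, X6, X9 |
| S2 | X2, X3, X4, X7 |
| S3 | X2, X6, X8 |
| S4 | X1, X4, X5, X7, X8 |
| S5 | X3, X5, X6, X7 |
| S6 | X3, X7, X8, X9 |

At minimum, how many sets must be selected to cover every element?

S1, S2, and S4 cover everything between them: the union {X1, X2, X3, X4, X5, X6, X7, X8, X9} is all of U.
Only S4 contains X1, so S4 is forced; the remaining 4 elements need at least 2 more sets (each remaining set adds at most 2) — so at least 3 sets are needed, and 3 is optimal.

3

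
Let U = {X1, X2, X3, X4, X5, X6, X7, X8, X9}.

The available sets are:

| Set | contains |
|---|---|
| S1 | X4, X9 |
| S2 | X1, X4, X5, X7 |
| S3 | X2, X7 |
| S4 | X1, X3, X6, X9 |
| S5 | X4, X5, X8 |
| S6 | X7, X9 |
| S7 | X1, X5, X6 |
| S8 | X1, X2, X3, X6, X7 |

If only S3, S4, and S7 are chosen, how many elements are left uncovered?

2

Union of S3, S4, S7 = {X1, X2, X3, X5, X6, X7, X9}.
Not covered: X4, X8 — 2 elements.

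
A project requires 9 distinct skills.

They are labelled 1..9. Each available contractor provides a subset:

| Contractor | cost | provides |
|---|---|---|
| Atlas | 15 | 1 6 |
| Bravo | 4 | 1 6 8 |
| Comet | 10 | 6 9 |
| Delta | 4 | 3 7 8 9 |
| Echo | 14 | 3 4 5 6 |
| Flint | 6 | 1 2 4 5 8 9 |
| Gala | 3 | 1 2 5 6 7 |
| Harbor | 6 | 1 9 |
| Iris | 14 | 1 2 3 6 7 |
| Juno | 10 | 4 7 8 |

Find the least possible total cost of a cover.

Delta, Flint, Gala together cover every skill (Delta ∪ Flint ∪ Gala = {1, 2, 3, 4, 5, 6, 7, 8, 9}); total cost 4 + 6 + 3 = 13.
No covering selection has total cost below 13.

13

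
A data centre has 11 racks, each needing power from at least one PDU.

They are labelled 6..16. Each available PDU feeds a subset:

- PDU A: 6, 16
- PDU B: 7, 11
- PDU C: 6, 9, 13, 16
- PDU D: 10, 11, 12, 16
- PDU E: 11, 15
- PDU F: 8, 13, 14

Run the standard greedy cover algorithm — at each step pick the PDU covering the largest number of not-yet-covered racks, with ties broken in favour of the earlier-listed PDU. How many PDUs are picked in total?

5

Greedy: pick C (covers 4 new) → pick D (covers 3 new) → pick F (covers 2 new) → pick B (covers 1 new) → pick E (covers 1 new). Total picks: 5.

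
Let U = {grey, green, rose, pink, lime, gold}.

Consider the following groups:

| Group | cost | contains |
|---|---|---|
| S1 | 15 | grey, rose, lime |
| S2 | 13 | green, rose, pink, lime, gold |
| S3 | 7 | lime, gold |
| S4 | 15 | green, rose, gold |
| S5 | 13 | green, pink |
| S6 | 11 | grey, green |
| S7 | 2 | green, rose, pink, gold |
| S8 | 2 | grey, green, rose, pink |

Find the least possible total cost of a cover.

S3, S8 together cover every item (S3 ∪ S8 = {grey, green, rose, pink, lime, gold}); total cost 7 + 2 = 9.
The greedy pick S7, S8, S3 costs 11; no covering selection beats 9.

9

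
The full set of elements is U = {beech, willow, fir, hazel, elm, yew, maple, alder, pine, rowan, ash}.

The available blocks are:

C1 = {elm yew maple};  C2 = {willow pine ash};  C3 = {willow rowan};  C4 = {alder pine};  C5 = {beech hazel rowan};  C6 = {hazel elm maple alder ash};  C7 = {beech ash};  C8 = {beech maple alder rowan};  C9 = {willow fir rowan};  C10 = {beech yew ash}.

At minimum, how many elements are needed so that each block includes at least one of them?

Take H = {maple, alder, rowan, ash}. Each listed block contains at least one of these, so H is a hitting set of size 4.
The blocks C1, C3, C4, C7 are pairwise disjoint, so any hitting set needs a separate element for each — at least 4. Hence 4 is optimal.

4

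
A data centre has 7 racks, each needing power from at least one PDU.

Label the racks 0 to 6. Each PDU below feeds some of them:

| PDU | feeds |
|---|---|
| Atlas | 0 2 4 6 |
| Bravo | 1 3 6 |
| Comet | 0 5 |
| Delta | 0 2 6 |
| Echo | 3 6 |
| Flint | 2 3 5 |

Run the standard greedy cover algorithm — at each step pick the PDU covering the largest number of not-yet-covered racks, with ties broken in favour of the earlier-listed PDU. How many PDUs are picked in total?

Greedy: pick Atlas (covers 4 new) → pick Bravo (covers 2 new) → pick Comet (covers 1 new). Total picks: 3.

3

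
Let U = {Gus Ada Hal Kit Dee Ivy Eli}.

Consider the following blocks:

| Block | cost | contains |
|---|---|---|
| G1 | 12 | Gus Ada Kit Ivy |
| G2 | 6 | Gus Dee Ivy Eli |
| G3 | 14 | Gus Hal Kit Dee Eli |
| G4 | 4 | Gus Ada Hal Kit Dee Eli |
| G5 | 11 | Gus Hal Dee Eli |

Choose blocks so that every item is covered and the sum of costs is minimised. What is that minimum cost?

G2, G4 together cover every item (G2 ∪ G4 = {Gus, Ada, Hal, Kit, Dee, Ivy, Eli}); total cost 6 + 4 = 10.
No covering selection has total cost below 10.

10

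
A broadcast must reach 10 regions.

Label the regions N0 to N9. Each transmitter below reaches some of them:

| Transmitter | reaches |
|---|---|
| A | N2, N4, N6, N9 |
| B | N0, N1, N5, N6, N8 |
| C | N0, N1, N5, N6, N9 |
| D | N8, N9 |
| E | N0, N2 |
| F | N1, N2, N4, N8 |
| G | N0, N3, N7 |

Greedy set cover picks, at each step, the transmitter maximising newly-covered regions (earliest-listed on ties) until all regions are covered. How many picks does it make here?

3

Greedy: pick B (covers 5 new) → pick A (covers 3 new) → pick G (covers 2 new). Total picks: 3.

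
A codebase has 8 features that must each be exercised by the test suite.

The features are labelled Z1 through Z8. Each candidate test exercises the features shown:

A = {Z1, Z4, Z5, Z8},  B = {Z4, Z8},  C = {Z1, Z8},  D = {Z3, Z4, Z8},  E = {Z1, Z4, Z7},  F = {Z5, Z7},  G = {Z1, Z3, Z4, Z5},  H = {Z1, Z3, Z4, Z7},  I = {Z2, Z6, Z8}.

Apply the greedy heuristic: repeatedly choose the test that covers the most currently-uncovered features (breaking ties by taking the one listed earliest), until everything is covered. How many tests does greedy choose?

3

Greedy: pick A (covers 4 new) → pick H (covers 2 new) → pick I (covers 2 new). Total picks: 3.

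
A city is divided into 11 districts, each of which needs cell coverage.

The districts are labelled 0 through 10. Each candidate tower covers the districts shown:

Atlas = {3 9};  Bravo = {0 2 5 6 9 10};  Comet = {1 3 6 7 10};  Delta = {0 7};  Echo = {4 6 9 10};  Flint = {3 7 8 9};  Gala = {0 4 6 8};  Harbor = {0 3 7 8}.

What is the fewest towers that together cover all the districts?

Take {Bravo, Comet, Gala}. Their union is {0, 1, 2, 3, 4, 5, 6, 7, 8, 9, 10}, which is all 11 districts.
Only Comet contains 1, so Comet is forced; the remaining 6 districts need at least 2 more towers (each remaining tower adds at most 4) — so at least 3 towers are needed, and 3 is optimal.

3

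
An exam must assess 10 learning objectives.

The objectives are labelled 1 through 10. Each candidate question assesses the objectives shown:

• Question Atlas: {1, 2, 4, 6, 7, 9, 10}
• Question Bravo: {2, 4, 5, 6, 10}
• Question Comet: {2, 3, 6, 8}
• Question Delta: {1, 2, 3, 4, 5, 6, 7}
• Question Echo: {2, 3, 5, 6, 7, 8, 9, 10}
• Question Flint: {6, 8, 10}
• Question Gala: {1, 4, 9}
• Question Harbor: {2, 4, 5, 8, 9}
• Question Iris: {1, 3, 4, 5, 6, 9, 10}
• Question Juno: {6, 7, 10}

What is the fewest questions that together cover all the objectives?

2

Take {Echo, Gala}. Their union is {1, 2, 3, 4, 5, 6, 7, 8, 9, 10}, which is all 10 objectives.
No single question has all 10 objectives (the largest, Echo, has 8), so 2 is optimal.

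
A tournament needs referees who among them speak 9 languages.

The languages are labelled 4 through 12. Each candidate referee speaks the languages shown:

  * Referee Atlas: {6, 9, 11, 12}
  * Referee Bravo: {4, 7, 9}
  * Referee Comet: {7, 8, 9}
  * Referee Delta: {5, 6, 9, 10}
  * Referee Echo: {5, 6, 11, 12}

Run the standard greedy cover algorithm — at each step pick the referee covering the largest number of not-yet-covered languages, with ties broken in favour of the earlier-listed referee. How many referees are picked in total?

Greedy: pick Atlas (covers 4 new) → pick Bravo (covers 2 new) → pick Delta (covers 2 new) → pick Comet (covers 1 new). Total picks: 4.

4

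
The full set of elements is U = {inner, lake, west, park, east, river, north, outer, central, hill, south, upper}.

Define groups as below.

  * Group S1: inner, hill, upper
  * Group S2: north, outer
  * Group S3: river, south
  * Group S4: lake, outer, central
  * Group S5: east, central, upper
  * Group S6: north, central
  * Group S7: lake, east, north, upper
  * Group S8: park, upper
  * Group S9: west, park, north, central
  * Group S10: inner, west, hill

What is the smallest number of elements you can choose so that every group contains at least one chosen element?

Take H = {west, river, north, outer, upper}. Each listed group contains at least one of these, so H is a hitting set of size 5.
No choice of 4 elements meets every group, so 5 is the minimum.

5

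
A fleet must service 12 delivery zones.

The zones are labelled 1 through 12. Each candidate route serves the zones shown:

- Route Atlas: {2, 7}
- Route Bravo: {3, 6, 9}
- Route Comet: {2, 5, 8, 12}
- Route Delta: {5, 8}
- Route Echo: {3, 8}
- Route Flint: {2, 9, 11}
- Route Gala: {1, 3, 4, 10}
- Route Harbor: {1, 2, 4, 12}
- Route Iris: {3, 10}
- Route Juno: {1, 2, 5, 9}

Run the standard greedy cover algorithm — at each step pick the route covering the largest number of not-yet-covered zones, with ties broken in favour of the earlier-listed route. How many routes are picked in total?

Greedy: pick Comet (covers 4 new) → pick Gala (covers 4 new) → pick Bravo (covers 2 new) → pick Atlas (covers 1 new) → pick Flint (covers 1 new). Total picks: 5.

5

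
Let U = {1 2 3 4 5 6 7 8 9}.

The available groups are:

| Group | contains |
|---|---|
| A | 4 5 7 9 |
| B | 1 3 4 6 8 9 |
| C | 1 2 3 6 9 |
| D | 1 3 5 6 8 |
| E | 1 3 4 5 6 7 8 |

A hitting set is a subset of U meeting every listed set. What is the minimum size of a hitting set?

2

Take H = {1, 4}. Each listed group contains at least one of these, so H is a hitting set of size 2.
No single element lies in every group, so at least 2 are needed and 2 is optimal.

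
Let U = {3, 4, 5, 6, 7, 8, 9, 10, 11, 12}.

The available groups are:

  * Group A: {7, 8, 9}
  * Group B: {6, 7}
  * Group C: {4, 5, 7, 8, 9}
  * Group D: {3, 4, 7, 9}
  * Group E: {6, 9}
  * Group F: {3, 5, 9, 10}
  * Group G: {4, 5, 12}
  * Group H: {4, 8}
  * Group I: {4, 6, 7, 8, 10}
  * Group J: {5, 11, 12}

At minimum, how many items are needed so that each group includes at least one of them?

Take T = {7, 8, 9, 12}. Each listed group contains at least one of these, so T is a hitting set of size 4.
No choice of 3 items meets every group, so 4 is the minimum.

4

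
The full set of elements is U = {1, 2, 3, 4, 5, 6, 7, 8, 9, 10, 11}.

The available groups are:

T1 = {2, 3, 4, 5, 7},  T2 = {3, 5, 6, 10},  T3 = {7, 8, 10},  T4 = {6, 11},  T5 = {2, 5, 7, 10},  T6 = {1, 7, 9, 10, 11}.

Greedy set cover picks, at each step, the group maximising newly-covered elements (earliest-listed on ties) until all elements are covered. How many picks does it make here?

4

Greedy: pick T1 (covers 5 new) → pick T6 (covers 4 new) → pick T2 (covers 1 new) → pick T3 (covers 1 new). Total picks: 4.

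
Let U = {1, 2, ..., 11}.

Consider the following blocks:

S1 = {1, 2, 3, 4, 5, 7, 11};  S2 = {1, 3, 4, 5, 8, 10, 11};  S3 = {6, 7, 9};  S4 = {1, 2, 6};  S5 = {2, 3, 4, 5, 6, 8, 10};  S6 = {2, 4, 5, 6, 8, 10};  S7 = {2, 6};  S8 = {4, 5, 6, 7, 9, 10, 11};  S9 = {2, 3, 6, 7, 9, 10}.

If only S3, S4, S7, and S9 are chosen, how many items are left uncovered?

4

Union of S3, S4, S7, S9 = {1, 2, 3, 6, 7, 9, 10}.
Not covered: 4, 5, 8, 11 — 4 items.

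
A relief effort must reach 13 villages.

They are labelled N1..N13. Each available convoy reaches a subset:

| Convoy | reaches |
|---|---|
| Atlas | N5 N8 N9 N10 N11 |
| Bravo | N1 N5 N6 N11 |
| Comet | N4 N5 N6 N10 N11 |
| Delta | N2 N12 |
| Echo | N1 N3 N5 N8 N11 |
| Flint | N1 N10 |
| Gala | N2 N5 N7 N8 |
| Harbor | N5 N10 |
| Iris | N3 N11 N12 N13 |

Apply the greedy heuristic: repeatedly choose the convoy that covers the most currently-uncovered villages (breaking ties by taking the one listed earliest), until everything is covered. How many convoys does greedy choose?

Greedy: pick Atlas (covers 5 new) → pick Iris (covers 3 new) → pick Bravo (covers 2 new) → pick Gala (covers 2 new) → pick Comet (covers 1 new). Total picks: 5.

5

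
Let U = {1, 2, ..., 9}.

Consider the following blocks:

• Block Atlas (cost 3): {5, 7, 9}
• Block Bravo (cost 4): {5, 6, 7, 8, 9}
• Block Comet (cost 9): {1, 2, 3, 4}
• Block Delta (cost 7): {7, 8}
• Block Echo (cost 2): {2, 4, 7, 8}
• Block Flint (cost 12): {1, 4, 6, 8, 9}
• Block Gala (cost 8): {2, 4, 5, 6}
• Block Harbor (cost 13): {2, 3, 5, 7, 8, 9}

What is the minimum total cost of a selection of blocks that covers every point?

Bravo, Comet together cover every point (Bravo ∪ Comet = {1, 2, 3, 4, 5, 6, 7, 8, 9}); total cost 4 + 9 = 13.
The greedy pick Echo, Bravo, Comet costs 15; no covering selection beats 13.

13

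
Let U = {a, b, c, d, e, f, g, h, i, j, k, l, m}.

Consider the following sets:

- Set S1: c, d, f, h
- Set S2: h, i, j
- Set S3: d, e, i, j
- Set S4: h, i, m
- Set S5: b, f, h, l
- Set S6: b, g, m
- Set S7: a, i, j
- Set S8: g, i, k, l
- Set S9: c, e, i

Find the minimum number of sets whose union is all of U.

S1 and S6 and S7 and S8 and S9 together: S1 ∪ S6 ∪ S7 ∪ S8 ∪ S9 = {a, b, c, d, e, f, g, h, i, j, k, l, m} — every item is covered.
No 4 of the 9 sets cover everything (all 126 combinations miss at least one item), so 5 is optimal.

5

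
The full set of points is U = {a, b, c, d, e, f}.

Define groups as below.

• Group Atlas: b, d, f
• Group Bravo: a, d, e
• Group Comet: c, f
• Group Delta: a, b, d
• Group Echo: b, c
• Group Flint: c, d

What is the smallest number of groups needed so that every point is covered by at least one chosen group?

3

Atlas, Bravo, and Echo cover everything between them: the union {a, b, c, d, e, f} is all of U.
Only Bravo contains e, so Bravo is forced; the remaining 3 points need at least 2 more groups (each remaining group adds at most 2) — so at least 3 groups are needed, and 3 is optimal.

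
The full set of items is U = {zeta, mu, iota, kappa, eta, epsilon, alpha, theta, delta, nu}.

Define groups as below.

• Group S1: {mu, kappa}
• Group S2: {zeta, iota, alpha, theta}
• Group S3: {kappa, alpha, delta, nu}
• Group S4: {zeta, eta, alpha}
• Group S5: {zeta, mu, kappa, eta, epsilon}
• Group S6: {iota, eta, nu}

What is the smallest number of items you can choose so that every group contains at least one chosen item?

Take H = {zeta, mu, nu}. Each listed group contains at least one of these, so H is a hitting set of size 3.
No choice of 2 items meets every group, so 3 is the minimum.

3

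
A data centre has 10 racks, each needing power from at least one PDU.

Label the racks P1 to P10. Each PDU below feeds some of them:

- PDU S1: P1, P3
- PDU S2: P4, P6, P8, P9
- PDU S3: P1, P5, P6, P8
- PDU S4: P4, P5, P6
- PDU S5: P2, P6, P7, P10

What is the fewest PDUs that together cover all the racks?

4

S1 and S2 and S4 and S5 together: S1 ∪ S2 ∪ S4 ∪ S5 = {P1, P2, P3, P4, P5, P6, P7, P8, P9, P10} — every rack is covered.
No 3 of the 5 PDUs cover everything (all 10 combinations miss at least one rack), so 4 is optimal.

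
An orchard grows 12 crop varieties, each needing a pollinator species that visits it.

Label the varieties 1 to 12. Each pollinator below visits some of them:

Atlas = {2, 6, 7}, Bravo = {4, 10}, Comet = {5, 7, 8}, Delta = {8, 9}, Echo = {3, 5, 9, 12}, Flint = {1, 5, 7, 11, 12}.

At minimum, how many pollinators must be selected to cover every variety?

Atlas and Bravo and Delta and Echo and Flint together: Atlas ∪ Bravo ∪ Delta ∪ Echo ∪ Flint = {1, 2, 3, 4, 5, 6, 7, 8, 9, 10, 11, 12} — every variety is covered.
Only Flint contains 1, so Flint is forced; the remaining 7 varieties need at least 4 more pollinators (each remaining pollinator adds at most 2) — so at least 5 pollinators are needed, and 5 is optimal.

5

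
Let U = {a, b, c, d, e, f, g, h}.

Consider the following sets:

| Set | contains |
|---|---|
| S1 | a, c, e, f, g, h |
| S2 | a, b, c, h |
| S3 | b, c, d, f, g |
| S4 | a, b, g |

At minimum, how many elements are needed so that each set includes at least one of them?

2

The 2 elements {b, c} hit every set.
No single element lies in every set, so at least 2 are needed and 2 is optimal.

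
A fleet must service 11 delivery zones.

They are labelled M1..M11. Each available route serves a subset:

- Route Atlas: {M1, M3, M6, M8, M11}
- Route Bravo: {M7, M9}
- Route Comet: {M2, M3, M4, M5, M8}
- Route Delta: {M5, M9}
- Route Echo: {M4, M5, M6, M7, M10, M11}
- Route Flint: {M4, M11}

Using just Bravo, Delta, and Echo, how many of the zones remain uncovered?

Union of Bravo, Delta, Echo = {M4, M5, M6, M7, M9, M10, M11}.
Not covered: M1, M2, M3, M8 — 4 zones.

4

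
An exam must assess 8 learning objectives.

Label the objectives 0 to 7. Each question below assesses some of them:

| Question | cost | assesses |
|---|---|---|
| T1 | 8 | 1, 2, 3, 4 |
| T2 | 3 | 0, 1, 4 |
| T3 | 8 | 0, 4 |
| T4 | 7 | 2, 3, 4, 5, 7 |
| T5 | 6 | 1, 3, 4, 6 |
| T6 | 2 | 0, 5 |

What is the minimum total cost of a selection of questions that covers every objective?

15

T4, T5, T6 together cover every objective (T4 ∪ T5 ∪ T6 = {0, 1, 2, 3, 4, 5, 6, 7}); total cost 7 + 6 + 2 = 15.
The greedy pick T2, T4, T5 costs 16; no covering selection beats 15.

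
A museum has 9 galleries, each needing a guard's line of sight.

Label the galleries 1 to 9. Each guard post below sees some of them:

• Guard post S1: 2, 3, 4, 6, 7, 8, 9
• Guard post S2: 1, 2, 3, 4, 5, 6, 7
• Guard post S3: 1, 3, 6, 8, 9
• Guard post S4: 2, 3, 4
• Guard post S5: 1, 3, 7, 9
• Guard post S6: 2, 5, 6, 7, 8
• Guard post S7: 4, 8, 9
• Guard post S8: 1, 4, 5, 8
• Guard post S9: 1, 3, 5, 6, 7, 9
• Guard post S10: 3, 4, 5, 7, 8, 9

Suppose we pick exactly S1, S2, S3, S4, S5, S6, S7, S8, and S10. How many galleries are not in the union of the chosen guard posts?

0

Union of S1, S2, S3, S4, S5, S6, S7, S8, S10 = {1, 2, 3, 4, 5, 6, 7, 8, 9} — that's every gallery, so 0 are uncovered.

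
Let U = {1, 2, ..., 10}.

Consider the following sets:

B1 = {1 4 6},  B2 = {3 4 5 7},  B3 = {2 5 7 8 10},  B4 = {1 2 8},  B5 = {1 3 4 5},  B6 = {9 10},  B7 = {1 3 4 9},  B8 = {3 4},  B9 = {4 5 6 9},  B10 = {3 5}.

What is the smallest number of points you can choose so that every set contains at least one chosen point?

H = {3, 4, 8, 9} meets every set (each contains at least one member of H), and |H| = 4.
No choice of 3 points meets every set, so 4 is the minimum.

4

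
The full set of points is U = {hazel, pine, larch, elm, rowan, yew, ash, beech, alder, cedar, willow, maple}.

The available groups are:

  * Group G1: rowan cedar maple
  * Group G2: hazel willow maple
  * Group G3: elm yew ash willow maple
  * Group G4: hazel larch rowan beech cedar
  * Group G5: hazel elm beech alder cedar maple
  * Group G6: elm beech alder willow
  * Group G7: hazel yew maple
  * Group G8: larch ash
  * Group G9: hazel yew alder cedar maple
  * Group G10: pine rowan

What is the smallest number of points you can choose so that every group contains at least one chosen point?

4

Take H = {pine, larch, beech, maple}. Each listed group contains at least one of these, so H is a hitting set of size 4.
The groups G6, G7, G8, G10 are pairwise disjoint, so any hitting set needs a separate point for each — at least 4. Hence 4 is optimal.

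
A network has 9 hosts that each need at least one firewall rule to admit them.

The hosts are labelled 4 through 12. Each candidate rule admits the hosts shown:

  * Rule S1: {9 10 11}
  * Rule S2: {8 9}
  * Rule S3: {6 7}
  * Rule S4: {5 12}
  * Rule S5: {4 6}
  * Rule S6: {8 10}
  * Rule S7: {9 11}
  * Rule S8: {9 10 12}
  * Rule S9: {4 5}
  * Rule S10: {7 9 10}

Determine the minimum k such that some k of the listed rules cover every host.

5

Take {S4, S5, S6, S7, S10}. Their union is {4, 5, 6, 7, 8, 9, 10, 11, 12}, which is all 9 hosts.
No 4 of the 10 rules cover everything (all 210 combinations miss at least one host), so 5 is optimal.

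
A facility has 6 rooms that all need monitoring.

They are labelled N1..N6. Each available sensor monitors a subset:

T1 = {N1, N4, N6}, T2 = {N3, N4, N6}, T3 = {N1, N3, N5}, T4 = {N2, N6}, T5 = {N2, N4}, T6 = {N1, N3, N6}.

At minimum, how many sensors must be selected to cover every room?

3

Take {T3, T5, T6}. Their union is {N1, N2, N3, N4, N5, N6}, which is all 6 rooms.
Only T3 contains N5, so T3 is forced; the remaining 3 rooms need at least 2 more sensors (each remaining sensor adds at most 2) — so at least 3 sensors are needed, and 3 is optimal.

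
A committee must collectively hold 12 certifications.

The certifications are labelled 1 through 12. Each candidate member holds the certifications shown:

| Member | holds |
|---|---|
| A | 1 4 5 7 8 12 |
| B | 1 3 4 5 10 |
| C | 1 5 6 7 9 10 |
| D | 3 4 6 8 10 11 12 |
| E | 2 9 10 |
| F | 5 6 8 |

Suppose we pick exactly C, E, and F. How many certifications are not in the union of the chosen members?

Union of C, E, F = {1, 2, 5, 6, 7, 8, 9, 10}.
Not covered: 3, 4, 11, 12 — 4 certifications.

4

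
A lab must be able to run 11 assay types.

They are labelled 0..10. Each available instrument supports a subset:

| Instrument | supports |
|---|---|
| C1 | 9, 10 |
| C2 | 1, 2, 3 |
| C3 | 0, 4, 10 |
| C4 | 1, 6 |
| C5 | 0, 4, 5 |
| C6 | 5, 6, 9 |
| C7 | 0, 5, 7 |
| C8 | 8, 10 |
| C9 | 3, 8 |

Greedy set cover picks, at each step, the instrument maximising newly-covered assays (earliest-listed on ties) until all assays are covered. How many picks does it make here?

Greedy: pick C2 (covers 3 new) → pick C3 (covers 3 new) → pick C6 (covers 3 new) → pick C7 (covers 1 new) → pick C8 (covers 1 new). Total picks: 5.

5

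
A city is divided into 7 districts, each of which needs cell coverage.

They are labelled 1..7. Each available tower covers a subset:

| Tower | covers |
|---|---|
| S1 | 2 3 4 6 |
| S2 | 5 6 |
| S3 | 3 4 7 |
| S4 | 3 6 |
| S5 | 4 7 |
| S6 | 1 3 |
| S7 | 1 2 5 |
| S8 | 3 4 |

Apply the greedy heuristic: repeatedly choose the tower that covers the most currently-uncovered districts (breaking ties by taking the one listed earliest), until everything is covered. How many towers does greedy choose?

3

Greedy: pick S1 (covers 4 new) → pick S7 (covers 2 new) → pick S3 (covers 1 new). Total picks: 3.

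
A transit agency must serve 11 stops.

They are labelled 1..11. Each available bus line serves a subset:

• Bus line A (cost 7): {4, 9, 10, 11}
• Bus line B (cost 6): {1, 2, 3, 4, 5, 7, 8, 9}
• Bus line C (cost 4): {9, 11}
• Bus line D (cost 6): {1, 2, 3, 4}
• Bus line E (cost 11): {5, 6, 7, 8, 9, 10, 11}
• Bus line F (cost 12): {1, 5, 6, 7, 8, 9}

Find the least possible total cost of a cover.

17

B, E together cover every stop (B ∪ E = {1, 2, 3, 4, 5, 6, 7, 8, 9, 10, 11}); total cost 6 + 11 = 17.
The greedy pick B, A, E costs 24; no covering selection beats 17.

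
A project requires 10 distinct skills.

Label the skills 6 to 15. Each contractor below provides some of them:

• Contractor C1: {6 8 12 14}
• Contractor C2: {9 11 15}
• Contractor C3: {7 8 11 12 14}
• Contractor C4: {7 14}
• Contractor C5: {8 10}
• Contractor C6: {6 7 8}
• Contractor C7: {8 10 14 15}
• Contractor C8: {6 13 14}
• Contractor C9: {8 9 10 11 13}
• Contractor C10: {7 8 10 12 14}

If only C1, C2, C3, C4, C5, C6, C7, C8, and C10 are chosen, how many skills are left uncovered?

Union of C1, C2, C3, C4, C5, C6, C7, C8, C10 = {6, 7, 8, 9, 10, 11, 12, 13, 14, 15} — that's every skill, so 0 are uncovered.

0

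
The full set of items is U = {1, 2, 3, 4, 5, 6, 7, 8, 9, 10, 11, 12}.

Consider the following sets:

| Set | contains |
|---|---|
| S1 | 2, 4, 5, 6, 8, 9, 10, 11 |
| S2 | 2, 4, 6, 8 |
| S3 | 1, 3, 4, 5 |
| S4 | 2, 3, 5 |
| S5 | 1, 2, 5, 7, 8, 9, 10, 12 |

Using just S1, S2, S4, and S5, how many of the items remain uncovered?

0

Union of S1, S2, S4, S5 = {1, 2, 3, 4, 5, 6, 7, 8, 9, 10, 11, 12} — that's every item, so 0 are uncovered.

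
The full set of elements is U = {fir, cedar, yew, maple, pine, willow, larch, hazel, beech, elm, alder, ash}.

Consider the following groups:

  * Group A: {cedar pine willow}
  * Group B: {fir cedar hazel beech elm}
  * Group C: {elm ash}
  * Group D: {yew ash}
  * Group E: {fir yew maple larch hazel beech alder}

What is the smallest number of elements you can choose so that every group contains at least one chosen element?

H = {pine, hazel, ash} meets every group (each contains at least one member of H), and |H| = 3.
The groups A, C, E are pairwise disjoint, so any hitting set needs a separate element for each — at least 3. Hence 3 is optimal.

3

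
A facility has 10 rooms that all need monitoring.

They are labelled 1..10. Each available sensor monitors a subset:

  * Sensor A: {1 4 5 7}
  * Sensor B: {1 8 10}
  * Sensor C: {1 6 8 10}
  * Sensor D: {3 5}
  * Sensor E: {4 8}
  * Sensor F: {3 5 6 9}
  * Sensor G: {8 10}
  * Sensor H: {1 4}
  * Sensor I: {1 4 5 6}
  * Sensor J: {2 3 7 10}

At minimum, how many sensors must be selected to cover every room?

B and F and I and J together: B ∪ F ∪ I ∪ J = {1, 2, 3, 4, 5, 6, 7, 8, 9, 10} — every room is covered.
No 3 of the 10 sensors cover everything (all 120 combinations miss at least one room), so 4 is optimal.

4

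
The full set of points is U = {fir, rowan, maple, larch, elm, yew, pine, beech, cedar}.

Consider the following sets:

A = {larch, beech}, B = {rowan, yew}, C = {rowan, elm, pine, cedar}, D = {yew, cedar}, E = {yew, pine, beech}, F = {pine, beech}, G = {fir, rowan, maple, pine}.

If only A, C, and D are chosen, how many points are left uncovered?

2

Union of A, C, D = {rowan, larch, elm, yew, pine, beech, cedar}.
Not covered: fir, maple — 2 points.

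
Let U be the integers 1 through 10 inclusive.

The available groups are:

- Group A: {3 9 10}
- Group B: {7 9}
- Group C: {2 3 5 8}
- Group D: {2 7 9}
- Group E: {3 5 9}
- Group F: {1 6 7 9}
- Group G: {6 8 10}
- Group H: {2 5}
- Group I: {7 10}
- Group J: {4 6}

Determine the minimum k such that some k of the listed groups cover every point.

4

C and F and I and J together: C ∪ F ∪ I ∪ J = {1, 2, 3, 4, 5, 6, 7, 8, 9, 10} — every point is covered.
No 3 of the 10 groups cover everything (all 120 combinations miss at least one point), so 4 is optimal.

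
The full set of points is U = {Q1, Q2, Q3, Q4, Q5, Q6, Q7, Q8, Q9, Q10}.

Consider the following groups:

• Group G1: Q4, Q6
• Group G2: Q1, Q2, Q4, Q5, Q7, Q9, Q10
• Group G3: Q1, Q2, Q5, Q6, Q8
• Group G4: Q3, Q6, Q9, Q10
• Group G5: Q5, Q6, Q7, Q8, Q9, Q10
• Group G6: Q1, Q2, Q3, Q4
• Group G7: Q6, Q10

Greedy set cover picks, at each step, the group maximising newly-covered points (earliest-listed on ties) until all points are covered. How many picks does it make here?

Greedy: pick G2 (covers 7 new) → pick G3 (covers 2 new) → pick G4 (covers 1 new). Total picks: 3.
(The true minimum cover uses only 2 groups, so greedy is not optimal here.)

3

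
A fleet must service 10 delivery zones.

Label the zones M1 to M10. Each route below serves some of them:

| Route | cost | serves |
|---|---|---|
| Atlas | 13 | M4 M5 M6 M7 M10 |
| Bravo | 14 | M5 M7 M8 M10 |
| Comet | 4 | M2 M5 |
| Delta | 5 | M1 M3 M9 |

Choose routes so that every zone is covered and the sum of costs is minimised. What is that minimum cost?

Atlas, Bravo, Comet, Delta together cover every zone (Atlas ∪ Bravo ∪ Comet ∪ Delta = {M1, M2, M3, M4, M5, M6, M7, M8, M9, M10}); total cost 13 + 14 + 4 + 5 = 36.
No covering selection has total cost below 36.

36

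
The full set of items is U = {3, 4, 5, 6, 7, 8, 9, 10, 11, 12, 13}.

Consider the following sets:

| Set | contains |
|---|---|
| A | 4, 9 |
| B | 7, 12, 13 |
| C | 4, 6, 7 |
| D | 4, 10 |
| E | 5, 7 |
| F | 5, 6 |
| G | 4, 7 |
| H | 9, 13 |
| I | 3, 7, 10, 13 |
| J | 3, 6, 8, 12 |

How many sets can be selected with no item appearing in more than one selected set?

D, E, H, J are pairwise disjoint (D={4,10}; E={5,7}; H={9,13}; J={3,6,8,12}).
Every remaining set overlaps one of these, and no 5 of the listed sets are pairwise disjoint, so 4 is the maximum.

4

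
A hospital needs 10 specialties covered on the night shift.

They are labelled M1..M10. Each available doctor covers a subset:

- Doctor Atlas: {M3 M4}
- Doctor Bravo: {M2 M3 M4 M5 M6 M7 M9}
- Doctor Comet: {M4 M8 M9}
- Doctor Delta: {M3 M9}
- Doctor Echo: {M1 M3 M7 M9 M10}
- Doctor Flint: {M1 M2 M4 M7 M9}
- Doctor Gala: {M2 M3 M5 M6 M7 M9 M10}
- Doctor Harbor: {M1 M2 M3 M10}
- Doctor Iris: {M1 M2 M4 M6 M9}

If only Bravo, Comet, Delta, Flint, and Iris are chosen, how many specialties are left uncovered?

1

Union of Bravo, Comet, Delta, Flint, Iris = {M1, M2, M3, M4, M5, M6, M7, M8, M9}.
Not covered: M10 — 1 specialty.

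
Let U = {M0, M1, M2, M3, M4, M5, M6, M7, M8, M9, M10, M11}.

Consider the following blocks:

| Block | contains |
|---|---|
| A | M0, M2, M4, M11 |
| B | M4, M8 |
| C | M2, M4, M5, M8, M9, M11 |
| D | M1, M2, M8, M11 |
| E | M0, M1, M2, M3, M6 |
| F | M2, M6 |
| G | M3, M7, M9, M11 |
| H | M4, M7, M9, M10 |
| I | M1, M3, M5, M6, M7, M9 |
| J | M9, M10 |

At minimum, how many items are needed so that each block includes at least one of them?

3

Take T = {M2, M4, M9}. Each listed block contains at least one of these, so T is a hitting set of size 3.
The blocks B, F, G are pairwise disjoint, so any hitting set needs a separate item for each — at least 3. Hence 3 is optimal.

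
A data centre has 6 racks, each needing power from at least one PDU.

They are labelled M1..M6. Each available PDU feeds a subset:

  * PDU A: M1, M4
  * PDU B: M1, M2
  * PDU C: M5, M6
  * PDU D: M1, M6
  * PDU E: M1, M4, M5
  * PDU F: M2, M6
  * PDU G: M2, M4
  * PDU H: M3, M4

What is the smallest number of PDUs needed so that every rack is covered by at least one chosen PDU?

Take {B, C, H}. Their union is {M1, M2, M3, M4, M5, M6}, which is all 6 racks.
Only H contains M3, so H is forced; the remaining 4 racks need at least 2 more PDUs (each remaining PDU adds at most 2) — so at least 3 PDUs are needed, and 3 is optimal.

3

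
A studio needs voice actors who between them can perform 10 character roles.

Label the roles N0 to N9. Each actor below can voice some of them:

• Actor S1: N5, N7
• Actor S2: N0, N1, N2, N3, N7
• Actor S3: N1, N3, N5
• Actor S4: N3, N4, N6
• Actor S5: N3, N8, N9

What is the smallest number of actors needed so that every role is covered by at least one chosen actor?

4

S1 and S2 and S4 and S5 together: S1 ∪ S2 ∪ S4 ∪ S5 = {N0, N1, N2, N3, N4, N5, N6, N7, N8, N9} — every role is covered.
Only S2 contains N0, so S2 is forced; the remaining 5 roles need at least 3 more actors (each remaining actor adds at most 2) — so at least 4 actors are needed, and 4 is optimal.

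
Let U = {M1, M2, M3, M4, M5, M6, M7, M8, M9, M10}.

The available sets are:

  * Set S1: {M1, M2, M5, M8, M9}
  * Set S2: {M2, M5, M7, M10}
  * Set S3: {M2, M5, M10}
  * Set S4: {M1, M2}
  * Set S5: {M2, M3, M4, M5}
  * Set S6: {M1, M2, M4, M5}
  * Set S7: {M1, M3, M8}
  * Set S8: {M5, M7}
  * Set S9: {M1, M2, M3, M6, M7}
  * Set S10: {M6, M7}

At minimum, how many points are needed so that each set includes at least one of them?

3

Take H = {M1, M5, M7}. Each listed set contains at least one of these, so H is a hitting set of size 3.
The sets S3, S7, S10 are pairwise disjoint, so any hitting set needs a separate point for each — at least 3. Hence 3 is optimal.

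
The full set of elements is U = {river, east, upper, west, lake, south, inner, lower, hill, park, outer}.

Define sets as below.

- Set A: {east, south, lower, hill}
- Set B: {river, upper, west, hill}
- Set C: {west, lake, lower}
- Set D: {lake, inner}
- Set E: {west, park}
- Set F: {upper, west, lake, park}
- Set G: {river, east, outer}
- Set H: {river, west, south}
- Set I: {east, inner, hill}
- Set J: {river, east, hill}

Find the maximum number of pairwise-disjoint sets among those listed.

3

D, E, G are pairwise disjoint (D={lake,inner}; E={west,park}; G={river,east,outer}).
Every remaining set overlaps one of these, and no 4 of the listed sets are pairwise disjoint, so 3 is the maximum.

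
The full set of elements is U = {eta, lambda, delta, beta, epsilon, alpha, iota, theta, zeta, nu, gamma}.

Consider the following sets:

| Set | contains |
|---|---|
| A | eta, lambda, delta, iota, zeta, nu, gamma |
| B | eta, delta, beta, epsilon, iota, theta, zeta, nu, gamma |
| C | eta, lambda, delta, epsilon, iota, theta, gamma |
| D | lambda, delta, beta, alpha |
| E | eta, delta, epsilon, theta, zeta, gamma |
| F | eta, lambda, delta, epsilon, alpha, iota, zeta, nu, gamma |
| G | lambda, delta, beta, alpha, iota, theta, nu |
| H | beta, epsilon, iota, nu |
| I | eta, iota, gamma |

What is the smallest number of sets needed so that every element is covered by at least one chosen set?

2

F and G together: F ∪ G = {eta, lambda, delta, beta, epsilon, alpha, iota, theta, zeta, nu, gamma} — every element is covered.
No single set has all 11 elements (the largest, B, has 9), so 2 is optimal.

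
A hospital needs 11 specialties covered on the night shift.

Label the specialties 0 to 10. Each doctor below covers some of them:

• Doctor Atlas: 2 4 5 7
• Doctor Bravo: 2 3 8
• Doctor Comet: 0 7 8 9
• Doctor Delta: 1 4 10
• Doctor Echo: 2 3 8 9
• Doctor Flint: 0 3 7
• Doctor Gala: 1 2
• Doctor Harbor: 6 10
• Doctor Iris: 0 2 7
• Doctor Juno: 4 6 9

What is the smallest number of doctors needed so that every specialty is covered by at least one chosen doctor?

Atlas and Delta and Echo and Flint and Juno together: Atlas ∪ Delta ∪ Echo ∪ Flint ∪ Juno = {0, 1, 2, 3, 4, 5, 6, 7, 8, 9, 10} — every specialty is covered.
No 4 of the 10 doctors cover everything (all 210 combinations miss at least one specialty), so 5 is optimal.

5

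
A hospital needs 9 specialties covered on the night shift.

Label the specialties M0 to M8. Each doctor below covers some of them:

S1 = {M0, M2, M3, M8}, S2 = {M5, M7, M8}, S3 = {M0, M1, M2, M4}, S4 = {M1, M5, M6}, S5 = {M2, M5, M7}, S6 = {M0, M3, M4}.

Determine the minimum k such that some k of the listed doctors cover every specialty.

Take {S1, S3, S4, S5}. Their union is {M0, M1, M2, M3, M4, M5, M6, M7, M8}, which is all 9 specialties.
No 3 of the 6 doctors cover everything (all 20 combinations miss at least one specialty), so 4 is optimal.

4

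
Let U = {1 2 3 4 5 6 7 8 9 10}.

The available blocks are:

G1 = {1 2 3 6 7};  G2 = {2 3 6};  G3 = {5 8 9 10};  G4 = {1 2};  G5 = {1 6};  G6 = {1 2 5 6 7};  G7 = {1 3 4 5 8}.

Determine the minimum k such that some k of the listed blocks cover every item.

Take {G3, G6, G7}. Their union is {1, 2, 3, 4, 5, 6, 7, 8, 9, 10}, which is all 10 items.
Only G7 contains 4, so G7 is forced; the remaining 5 items need at least 2 more blocks (each remaining block adds at most 3) — so at least 3 blocks are needed, and 3 is optimal.

3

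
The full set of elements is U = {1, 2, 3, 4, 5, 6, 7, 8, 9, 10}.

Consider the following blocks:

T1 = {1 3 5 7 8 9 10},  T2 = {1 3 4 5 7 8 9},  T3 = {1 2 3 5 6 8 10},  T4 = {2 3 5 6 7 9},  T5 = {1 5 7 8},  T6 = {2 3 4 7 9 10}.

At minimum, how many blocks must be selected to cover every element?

2

T2 and T3 together: T2 ∪ T3 = {1, 2, 3, 4, 5, 6, 7, 8, 9, 10} — every element is covered.
No single block has all 10 elements (the largest, T1, has 7), so 2 is optimal.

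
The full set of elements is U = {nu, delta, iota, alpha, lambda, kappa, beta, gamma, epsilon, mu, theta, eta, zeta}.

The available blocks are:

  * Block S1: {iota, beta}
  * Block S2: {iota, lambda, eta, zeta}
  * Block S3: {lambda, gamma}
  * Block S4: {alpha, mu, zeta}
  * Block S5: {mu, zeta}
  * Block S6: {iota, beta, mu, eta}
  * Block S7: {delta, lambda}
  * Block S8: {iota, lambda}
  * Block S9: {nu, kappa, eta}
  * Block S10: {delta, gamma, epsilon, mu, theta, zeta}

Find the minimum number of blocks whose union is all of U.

Take {S1, S4, S7, S9, S10}. Their union is {nu, delta, iota, alpha, lambda, kappa, beta, gamma, epsilon, mu, theta, eta, zeta}, which is all 13 elements.
No 4 of the 10 blocks cover everything (all 210 combinations miss at least one element), so 5 is optimal.

5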